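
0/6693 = 0= 0.00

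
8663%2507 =1142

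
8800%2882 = 154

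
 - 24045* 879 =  - 21135555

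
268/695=268/695 = 0.39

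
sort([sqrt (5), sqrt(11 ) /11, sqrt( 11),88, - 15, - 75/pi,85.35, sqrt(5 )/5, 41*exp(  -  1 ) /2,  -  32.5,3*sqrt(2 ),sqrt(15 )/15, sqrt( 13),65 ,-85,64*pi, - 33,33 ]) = [ - 85, - 33, - 32.5,-75/pi, - 15,sqrt( 15)/15, sqrt(11)/11,  sqrt(5)/5, sqrt(5 ), sqrt( 11), sqrt( 13),3*sqrt(2 ) , 41 * exp( - 1)/2, 33,65,85.35, 88, 64*pi]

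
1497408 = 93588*16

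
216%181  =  35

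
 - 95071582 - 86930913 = -182002495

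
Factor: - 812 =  - 2^2*7^1*29^1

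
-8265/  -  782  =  10+445/782=10.57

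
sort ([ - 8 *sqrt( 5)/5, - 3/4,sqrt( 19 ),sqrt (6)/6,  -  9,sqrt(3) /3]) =[ - 9, - 8 * sqrt( 5 )/5, - 3/4, sqrt( 6)/6,sqrt( 3)/3,  sqrt( 19)]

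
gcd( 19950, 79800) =19950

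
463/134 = 463/134 = 3.46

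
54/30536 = 27/15268 = 0.00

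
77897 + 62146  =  140043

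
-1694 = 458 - 2152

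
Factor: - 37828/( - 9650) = 2^1*5^( - 2)*7^2=98/25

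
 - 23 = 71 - 94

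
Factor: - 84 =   -  2^2*3^1*7^1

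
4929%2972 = 1957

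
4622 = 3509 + 1113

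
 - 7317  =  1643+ - 8960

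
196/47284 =49/11821 = 0.00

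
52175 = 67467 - 15292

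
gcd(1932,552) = 276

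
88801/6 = 88801/6 = 14800.17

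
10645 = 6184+4461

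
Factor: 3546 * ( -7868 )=-2^3*3^2*7^1*197^1*281^1 = - 27899928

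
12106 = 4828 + 7278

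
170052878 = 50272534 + 119780344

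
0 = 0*1521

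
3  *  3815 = 11445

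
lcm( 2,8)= 8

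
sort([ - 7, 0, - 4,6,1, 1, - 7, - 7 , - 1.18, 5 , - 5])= [ - 7, - 7, - 7,-5, - 4, - 1.18,  0, 1, 1, 5, 6] 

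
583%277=29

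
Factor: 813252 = 2^2 *3^1* 11^1*61^1*101^1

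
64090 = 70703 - 6613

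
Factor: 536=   2^3*67^1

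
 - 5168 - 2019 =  - 7187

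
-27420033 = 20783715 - 48203748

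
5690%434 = 48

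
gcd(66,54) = 6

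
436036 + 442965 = 879001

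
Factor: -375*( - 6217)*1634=2^1*3^1*5^3*19^1*43^1*6217^1 = 3809466750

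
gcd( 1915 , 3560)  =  5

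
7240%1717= 372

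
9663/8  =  1207 + 7/8 = 1207.88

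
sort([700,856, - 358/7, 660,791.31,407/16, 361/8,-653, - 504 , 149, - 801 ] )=[ - 801 , - 653, - 504, - 358/7,407/16, 361/8 , 149, 660,700 , 791.31,  856]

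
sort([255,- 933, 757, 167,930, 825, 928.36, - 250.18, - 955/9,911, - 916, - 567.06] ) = [ - 933, -916,- 567.06, - 250.18, - 955/9,167,255,757,825,911,928.36, 930]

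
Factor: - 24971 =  - 24971^1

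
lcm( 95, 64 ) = 6080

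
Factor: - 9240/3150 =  - 2^2*3^( - 1)*5^( - 1)*11^1 = - 44/15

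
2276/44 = 51 + 8/11 =51.73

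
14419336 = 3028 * 4762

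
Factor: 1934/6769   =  2/7 = 2^1*7^ ( - 1) 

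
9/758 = 9/758 = 0.01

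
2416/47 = 2416/47 = 51.40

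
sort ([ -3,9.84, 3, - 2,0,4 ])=[ - 3,  -  2, 0,3,4,9.84]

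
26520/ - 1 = -26520 + 0/1 = -26520.00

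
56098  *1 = 56098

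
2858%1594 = 1264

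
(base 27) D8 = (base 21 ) h2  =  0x167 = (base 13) 218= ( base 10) 359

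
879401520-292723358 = 586678162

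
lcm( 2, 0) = 0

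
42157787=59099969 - 16942182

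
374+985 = 1359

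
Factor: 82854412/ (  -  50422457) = -2^2 * 467^( - 1)* 107971^( - 1)*20713603^1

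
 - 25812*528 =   -  13628736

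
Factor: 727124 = 2^2*17^3* 37^1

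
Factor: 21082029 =3^1*773^1*9091^1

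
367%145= 77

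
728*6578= 4788784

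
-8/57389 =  - 1+ 57381/57389 = - 0.00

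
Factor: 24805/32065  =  41^1*53^( - 1 )= 41/53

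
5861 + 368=6229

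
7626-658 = 6968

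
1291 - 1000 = 291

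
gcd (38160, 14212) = 4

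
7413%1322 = 803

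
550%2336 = 550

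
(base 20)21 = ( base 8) 51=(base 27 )1e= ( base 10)41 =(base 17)27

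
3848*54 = 207792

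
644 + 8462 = 9106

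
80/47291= 80/47291= 0.00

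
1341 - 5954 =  - 4613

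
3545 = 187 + 3358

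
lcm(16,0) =0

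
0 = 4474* 0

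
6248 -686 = 5562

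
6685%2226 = 7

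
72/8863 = 72/8863 = 0.01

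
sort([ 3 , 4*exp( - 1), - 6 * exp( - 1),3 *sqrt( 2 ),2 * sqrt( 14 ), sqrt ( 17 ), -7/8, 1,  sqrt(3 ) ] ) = [ - 6*exp( - 1 ), - 7/8,1, 4*exp ( - 1),  sqrt(3),  3, sqrt( 17 ), 3*sqrt(2 ),2*sqrt(14)] 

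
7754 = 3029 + 4725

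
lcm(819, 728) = 6552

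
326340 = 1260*259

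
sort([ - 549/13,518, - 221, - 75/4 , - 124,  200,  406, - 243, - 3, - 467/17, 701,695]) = [ - 243, - 221, - 124, - 549/13, - 467/17,  -  75/4 , - 3,200,406,518, 695, 701]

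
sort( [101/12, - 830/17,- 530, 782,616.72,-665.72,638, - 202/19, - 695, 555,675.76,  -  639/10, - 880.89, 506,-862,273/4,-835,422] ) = [ - 880.89,-862,  -  835,  -  695, - 665.72, - 530, - 639/10, - 830/17, - 202/19,101/12,273/4,422, 506,555,616.72,638,675.76,  782]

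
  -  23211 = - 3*7737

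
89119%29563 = 430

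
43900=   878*50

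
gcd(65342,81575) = 1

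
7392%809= 111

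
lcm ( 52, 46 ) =1196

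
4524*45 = 203580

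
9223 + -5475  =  3748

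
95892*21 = 2013732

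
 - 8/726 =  - 4/363  =  -0.01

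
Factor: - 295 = -5^1*59^1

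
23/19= 1 + 4/19 = 1.21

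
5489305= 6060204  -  570899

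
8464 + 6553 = 15017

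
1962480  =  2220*884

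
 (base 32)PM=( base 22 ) 1F8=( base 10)822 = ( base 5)11242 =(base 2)1100110110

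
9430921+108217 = 9539138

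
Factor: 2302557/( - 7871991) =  - 743^1*1033^1*2623997^ ( - 1) = - 767519/2623997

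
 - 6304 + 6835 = 531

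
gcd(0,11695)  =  11695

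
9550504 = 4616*2069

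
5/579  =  5/579  =  0.01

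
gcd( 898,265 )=1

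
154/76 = 77/38 = 2.03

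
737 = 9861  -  9124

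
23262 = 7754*3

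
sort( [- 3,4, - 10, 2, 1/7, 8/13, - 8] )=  [ - 10, - 8, - 3, 1/7, 8/13,2,4]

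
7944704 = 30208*263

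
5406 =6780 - 1374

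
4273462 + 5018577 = 9292039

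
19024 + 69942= 88966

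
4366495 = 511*8545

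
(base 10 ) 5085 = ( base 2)1001111011101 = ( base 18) FC9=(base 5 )130320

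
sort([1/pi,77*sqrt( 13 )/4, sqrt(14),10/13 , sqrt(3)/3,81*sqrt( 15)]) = [1/pi,sqrt( 3 ) /3, 10/13, sqrt(14 ), 77*sqrt(13)/4, 81*sqrt(15)]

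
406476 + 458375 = 864851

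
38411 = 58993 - 20582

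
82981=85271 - 2290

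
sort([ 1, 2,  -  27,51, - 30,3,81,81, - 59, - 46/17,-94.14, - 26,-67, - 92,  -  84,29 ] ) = [ - 94.14,-92, - 84, - 67, - 59,-30, - 27,  -  26, - 46/17 , 1 , 2,3,29 , 51, 81, 81 ]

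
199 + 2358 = 2557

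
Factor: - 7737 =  - 3^1 *2579^1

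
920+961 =1881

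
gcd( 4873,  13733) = 443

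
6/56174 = 3/28087 = 0.00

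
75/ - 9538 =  - 1 + 9463/9538=- 0.01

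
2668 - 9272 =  - 6604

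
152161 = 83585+68576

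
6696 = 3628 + 3068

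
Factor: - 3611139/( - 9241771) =515877/1320253 = 3^1*11^( - 1)*19^( - 1 )*61^1 * 2819^1*6317^( - 1) 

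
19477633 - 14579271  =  4898362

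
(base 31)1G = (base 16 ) 2f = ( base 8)57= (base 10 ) 47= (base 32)1f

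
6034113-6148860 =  - 114747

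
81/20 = 4 + 1/20 = 4.05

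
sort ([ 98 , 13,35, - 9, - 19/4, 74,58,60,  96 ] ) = [ - 9, - 19/4, 13, 35, 58, 60,74,  96,98]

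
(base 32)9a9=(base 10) 9545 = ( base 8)22511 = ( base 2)10010101001001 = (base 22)JFJ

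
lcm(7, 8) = 56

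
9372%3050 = 222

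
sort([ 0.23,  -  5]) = [ -5,  0.23] 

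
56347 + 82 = 56429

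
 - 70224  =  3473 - 73697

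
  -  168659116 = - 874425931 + 705766815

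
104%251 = 104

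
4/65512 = 1/16378= 0.00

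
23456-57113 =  - 33657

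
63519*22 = 1397418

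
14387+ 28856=43243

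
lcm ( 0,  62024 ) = 0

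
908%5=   3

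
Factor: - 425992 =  - 2^3*7^1 *7607^1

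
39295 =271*145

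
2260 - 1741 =519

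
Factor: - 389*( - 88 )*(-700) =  - 23962400 = - 2^5 * 5^2 * 7^1*11^1*389^1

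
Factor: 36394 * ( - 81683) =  - 2972771102 =-2^1 *7^2 * 31^1 * 587^1*1667^1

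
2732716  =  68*40187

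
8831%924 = 515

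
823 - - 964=1787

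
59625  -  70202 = -10577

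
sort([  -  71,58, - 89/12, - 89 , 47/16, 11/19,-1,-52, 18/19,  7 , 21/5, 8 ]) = [ - 89, - 71, - 52 , - 89/12,  -  1,11/19,18/19, 47/16,21/5, 7, 8, 58]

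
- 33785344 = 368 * ( - 91808) 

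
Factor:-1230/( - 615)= 2^1=2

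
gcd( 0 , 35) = 35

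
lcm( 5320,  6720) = 127680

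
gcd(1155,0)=1155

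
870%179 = 154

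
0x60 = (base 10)96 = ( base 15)66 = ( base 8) 140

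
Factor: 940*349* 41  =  13450460 = 2^2*5^1*41^1*47^1*349^1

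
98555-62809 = 35746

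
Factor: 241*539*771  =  100152129 = 3^1*7^2 *11^1  *241^1*257^1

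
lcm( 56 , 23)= 1288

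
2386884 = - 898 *( - 2658)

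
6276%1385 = 736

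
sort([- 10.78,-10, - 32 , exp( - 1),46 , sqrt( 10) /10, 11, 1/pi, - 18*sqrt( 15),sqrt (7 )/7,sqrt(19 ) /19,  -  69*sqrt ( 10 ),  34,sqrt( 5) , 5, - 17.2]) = [ - 69*sqrt( 10), - 18*sqrt ( 15), - 32, - 17.2, - 10.78, - 10,sqrt( 19) /19,sqrt( 10)/10,1/pi, exp(-1 ),sqrt( 7 )/7 , sqrt( 5 ),5,11,34,46 ]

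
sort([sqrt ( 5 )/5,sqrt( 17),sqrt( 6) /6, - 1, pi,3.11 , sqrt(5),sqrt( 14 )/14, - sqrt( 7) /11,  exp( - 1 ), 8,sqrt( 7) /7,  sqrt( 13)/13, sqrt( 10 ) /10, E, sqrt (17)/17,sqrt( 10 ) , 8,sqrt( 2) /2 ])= [ - 1, - sqrt( 7)/11,sqrt( 17)/17, sqrt ( 14)/14,sqrt(13)/13,  sqrt( 10 ) /10, exp ( - 1),sqrt( 7 ) /7,sqrt( 6 ) /6 , sqrt( 5)/5,sqrt( 2) /2,sqrt(5 ),  E,3.11,pi,sqrt(10),sqrt( 17), 8, 8 ] 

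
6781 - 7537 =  - 756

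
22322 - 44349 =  - 22027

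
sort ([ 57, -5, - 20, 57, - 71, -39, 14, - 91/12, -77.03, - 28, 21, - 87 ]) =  [  -  87, - 77.03, - 71,- 39,-28, - 20 , - 91/12, - 5, 14, 21,57, 57 ] 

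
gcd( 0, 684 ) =684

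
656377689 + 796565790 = 1452943479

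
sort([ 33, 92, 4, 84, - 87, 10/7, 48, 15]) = [ - 87, 10/7,4, 15  ,  33, 48, 84, 92]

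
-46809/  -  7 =6687 + 0/1  =  6687.00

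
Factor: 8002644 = 2^2 * 3^1*13^1*43^1*1193^1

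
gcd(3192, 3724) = 532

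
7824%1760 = 784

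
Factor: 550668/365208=2^( - 1)*109^1*421^1*15217^(  -  1) = 45889/30434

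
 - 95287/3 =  - 31763 + 2/3=-  31762.33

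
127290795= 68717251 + 58573544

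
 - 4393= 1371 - 5764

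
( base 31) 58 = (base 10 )163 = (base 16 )a3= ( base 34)4r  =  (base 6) 431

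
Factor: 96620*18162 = 1754812440   =  2^3*3^2*5^1*1009^1 * 4831^1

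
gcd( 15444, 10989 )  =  297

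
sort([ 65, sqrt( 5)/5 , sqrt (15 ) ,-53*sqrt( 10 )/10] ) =[-53*sqrt(10)/10 , sqrt( 5)/5, sqrt( 15 ),65]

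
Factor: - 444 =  - 2^2*3^1*37^1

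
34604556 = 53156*651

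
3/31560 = 1/10520 = 0.00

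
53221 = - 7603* ( - 7) 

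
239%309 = 239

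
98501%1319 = 895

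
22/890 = 11/445=   0.02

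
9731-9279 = 452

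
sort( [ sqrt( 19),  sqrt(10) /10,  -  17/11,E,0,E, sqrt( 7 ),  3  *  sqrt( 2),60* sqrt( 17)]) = [- 17/11, 0,sqrt ( 10)/10,sqrt(7), E,E,3*sqrt(2 ) , sqrt( 19), 60*sqrt( 17 )]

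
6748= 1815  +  4933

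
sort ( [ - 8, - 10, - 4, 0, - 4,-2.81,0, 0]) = [ - 10, - 8, -4, - 4, - 2.81,0,0,0 ]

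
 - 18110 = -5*3622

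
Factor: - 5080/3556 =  - 10/7 = -2^1 * 5^1*7^(-1 )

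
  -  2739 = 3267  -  6006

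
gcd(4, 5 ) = 1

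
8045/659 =8045/659  =  12.21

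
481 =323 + 158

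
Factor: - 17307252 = -2^2*3^2*19^1*25303^1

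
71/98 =71/98  =  0.72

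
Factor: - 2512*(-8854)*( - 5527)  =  -2^5*19^1*157^1*233^1*5527^1 = - 122927377696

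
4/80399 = 4/80399 = 0.00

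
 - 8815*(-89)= 784535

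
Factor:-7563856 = -2^4*472741^1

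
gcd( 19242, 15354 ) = 18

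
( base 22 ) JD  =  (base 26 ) gf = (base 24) hn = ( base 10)431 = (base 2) 110101111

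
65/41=1  +  24/41  =  1.59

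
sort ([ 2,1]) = [ 1,2 ]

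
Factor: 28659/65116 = 2^ ( - 2)*3^1*41^1*73^ ( - 1 )*223^( - 1)*233^1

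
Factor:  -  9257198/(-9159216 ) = 4628599/4579608 = 2^( - 3 ) *3^(-1 )*11^(-2 )*19^(-1 ) * 83^( -1) * 4628599^1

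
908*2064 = 1874112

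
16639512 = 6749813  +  9889699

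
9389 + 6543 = 15932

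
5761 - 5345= 416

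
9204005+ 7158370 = 16362375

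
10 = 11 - 1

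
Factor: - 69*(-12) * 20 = 16560 = 2^4*3^2*5^1*23^1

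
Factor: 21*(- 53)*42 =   -  2^1*3^2*7^2 * 53^1 = -  46746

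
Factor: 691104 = 2^5*3^1*23^1*313^1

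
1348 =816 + 532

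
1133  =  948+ 185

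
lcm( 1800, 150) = 1800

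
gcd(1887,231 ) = 3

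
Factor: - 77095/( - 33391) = 5^1 * 17^1*907^1*33391^(-1)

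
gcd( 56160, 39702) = 78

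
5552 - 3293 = 2259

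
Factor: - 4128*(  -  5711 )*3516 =82889728128 = 2^7* 3^2*43^1*293^1*5711^1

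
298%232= 66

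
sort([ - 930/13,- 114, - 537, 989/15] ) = [ - 537,-114, - 930/13, 989/15 ] 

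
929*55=51095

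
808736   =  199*4064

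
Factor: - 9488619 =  - 3^2* 7^1*19^1 * 7927^1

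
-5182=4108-9290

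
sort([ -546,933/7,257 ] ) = [ - 546,933/7, 257]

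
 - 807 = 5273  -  6080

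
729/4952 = 729/4952=0.15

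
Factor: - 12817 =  - 7^1 *1831^1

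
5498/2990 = 2749/1495 = 1.84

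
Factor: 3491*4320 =2^5*3^3*5^1 * 3491^1=15081120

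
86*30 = 2580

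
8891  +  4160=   13051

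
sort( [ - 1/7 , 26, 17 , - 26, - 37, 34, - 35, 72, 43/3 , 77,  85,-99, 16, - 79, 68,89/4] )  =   [ - 99,-79, - 37, - 35, - 26, - 1/7 , 43/3, 16,17, 89/4,26, 34, 68,72,77, 85 ] 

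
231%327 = 231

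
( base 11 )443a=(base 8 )13333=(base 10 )5851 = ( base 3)22000201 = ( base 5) 141401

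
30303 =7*4329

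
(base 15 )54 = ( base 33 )2D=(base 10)79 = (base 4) 1033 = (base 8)117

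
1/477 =1/477 = 0.00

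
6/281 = 6/281 = 0.02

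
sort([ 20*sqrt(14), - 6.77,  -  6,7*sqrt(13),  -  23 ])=[ - 23,  -  6.77, - 6, 7 * sqrt( 13), 20* sqrt(14)] 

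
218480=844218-625738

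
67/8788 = 67/8788 = 0.01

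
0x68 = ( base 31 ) 3B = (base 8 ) 150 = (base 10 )104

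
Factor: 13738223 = 137^1*100279^1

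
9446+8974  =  18420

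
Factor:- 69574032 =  - 2^4*3^3*11^5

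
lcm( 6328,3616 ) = 25312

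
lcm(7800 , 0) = 0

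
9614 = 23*418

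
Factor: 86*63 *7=2^1 * 3^2*7^2*43^1=37926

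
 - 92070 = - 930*99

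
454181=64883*7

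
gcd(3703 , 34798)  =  1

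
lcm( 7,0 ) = 0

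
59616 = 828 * 72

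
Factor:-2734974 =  - 2^1*3^2*11^1*19^1*727^1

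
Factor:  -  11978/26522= -53^1 * 89^(-1)*113^1*149^( - 1) = -  5989/13261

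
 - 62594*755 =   -  47258470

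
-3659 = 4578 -8237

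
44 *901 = 39644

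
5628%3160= 2468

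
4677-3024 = 1653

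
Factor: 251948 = 2^2*62987^1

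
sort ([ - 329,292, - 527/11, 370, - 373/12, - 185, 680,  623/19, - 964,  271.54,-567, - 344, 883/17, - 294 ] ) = [ - 964, - 567 ,-344, - 329, - 294, - 185, - 527/11, - 373/12, 623/19, 883/17,271.54, 292, 370 , 680] 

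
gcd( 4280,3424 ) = 856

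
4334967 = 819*5293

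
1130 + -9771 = - 8641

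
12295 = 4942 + 7353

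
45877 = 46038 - 161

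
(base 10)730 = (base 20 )1ga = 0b1011011010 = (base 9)1001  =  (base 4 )23122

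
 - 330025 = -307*1075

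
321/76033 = 321/76033 = 0.00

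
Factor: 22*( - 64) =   -  2^7*11^1 = - 1408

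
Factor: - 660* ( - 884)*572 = 2^6*3^1 * 5^1*11^2 * 13^2 * 17^1= 333727680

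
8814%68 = 42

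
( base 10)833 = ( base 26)161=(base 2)1101000001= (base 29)sl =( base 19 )25G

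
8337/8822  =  8337/8822=0.95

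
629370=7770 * 81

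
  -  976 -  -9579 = 8603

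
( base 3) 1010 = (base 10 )30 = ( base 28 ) 12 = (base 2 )11110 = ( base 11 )28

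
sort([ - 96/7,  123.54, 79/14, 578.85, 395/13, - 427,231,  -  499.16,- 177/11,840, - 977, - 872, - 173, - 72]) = [ - 977, - 872, - 499.16, - 427, - 173,-72,-177/11, - 96/7,79/14,395/13,123.54,  231 , 578.85,840 ] 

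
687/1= 687  =  687.00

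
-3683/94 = - 40 + 77/94=- 39.18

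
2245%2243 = 2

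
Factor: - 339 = - 3^1*113^1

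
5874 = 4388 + 1486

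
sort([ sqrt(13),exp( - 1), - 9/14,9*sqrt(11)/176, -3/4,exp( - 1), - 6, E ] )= [ - 6, - 3/4,  -  9/14,  9*sqrt(11 ) /176,exp( - 1),exp( - 1),E,sqrt( 13) ] 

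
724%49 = 38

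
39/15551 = 39/15551  =  0.00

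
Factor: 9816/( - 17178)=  - 2^2 * 7^( - 1)=- 4/7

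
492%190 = 112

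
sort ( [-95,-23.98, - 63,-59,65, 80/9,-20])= [ - 95, - 63, - 59, - 23.98, -20 , 80/9, 65 ] 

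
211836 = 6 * 35306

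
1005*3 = 3015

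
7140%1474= 1244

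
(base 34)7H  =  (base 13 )168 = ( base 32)7V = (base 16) ff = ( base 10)255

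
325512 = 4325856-4000344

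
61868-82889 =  - 21021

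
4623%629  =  220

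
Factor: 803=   11^1*  73^1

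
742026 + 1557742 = 2299768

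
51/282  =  17/94 =0.18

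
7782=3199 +4583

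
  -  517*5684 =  - 2938628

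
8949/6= 1491  +  1/2 = 1491.50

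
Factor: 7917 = 3^1 * 7^1*13^1*29^1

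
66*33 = 2178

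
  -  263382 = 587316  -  850698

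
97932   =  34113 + 63819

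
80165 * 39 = 3126435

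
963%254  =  201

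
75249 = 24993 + 50256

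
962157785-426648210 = 535509575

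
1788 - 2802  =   - 1014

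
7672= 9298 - 1626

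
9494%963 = 827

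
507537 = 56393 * 9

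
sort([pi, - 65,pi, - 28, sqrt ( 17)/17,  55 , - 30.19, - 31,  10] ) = [ - 65, - 31, - 30.19, - 28,sqrt(17 )/17,pi, pi,10,55 ]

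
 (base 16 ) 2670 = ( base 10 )9840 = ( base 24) h20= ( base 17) 200e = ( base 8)23160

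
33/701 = 33/701 = 0.05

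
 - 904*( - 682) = 616528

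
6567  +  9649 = 16216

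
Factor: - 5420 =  - 2^2*5^1*271^1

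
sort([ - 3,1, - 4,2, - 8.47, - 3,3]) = [ - 8.47,-4 ,- 3,-3,  1, 2,3]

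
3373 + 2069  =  5442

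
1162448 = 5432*214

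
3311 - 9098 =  - 5787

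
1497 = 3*499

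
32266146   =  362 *89133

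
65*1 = 65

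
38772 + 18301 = 57073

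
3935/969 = 3935/969 = 4.06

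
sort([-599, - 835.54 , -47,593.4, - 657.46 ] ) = [ -835.54, - 657.46 ,-599, - 47, 593.4] 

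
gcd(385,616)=77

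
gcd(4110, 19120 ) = 10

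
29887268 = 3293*9076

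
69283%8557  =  827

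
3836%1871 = 94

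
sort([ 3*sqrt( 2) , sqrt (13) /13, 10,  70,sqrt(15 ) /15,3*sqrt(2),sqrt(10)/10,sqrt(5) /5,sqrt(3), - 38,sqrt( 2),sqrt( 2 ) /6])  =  [ - 38, sqrt(2 )/6,sqrt( 15 )/15, sqrt ( 13)/13, sqrt(10)/10,sqrt(5) /5,sqrt( 2),sqrt (3 ) , 3*sqrt(2 ), 3*sqrt(2 ),10,70 ]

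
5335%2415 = 505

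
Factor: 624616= 2^3*163^1*479^1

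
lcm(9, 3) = 9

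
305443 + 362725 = 668168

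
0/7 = 0 = 0.00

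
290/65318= 145/32659 =0.00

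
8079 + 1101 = 9180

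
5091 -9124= - 4033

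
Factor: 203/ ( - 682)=  -  2^ ( - 1 )*7^1*11^( - 1 )*29^1*31^ ( - 1) 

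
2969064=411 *7224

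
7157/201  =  7157/201 = 35.61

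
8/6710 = 4/3355  =  0.00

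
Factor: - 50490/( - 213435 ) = 2^1*3^( - 1 )*11^1*31^( - 1 ) = 22/93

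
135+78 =213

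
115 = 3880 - 3765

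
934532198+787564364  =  1722096562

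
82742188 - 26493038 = 56249150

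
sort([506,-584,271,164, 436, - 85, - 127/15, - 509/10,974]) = [ - 584, - 85, - 509/10, -127/15, 164,271,  436  ,  506,  974] 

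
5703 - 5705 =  - 2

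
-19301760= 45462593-64764353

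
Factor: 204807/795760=2^( - 4)*3^1*5^( - 1 )*7^( - 3)* 29^( - 1)*233^1*293^1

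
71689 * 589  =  42224821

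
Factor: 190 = 2^1*5^1 * 19^1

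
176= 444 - 268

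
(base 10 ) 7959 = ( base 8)17427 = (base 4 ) 1330113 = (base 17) 1A93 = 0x1f17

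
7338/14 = 524 + 1/7 = 524.14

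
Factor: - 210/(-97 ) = 2^1*3^1*5^1 * 7^1*97^( - 1 )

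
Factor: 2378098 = 2^1*67^1 *17747^1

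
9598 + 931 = 10529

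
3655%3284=371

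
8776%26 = 14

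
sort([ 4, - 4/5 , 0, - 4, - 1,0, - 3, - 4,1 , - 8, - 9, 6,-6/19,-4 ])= [ - 9,  -  8, - 4,-4,  -  4, - 3,  -  1 , - 4/5, - 6/19 , 0,0,1, 4 , 6 ]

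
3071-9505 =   -  6434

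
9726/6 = 1621 = 1621.00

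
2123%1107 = 1016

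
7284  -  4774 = 2510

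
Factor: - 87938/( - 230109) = 2^1*3^(  -  1)*11^(-1 )*19^ (-1 )*367^ ( - 1)*43969^1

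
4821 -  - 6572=11393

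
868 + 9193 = 10061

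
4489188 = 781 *5748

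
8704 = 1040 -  - 7664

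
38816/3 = 38816/3 = 12938.67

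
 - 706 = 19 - 725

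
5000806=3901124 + 1099682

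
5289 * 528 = 2792592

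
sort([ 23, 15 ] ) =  [15, 23 ]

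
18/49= 18/49= 0.37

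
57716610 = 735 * 78526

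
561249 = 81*6929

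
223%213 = 10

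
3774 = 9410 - 5636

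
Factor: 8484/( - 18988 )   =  -3^1*7^1*47^( - 1) = - 21/47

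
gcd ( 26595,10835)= 985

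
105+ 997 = 1102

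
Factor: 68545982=2^1 * 34272991^1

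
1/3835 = 1/3835 =0.00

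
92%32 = 28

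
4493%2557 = 1936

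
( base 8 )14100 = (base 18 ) 112G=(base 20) fa8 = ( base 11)4734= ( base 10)6208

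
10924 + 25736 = 36660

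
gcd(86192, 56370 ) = 2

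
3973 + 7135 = 11108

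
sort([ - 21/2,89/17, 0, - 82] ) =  [ - 82, - 21/2, 0, 89/17 ]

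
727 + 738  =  1465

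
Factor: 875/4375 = 1/5 = 5^( - 1) 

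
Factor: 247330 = 2^1*5^1 * 24733^1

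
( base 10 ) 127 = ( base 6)331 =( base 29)4B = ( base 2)1111111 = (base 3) 11201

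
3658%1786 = 86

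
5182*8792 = 45560144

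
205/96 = 2 + 13/96 = 2.14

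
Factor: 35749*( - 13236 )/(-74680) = 118293441/18670= 2^( - 1)*3^1*5^(  -  1 )  *  7^1 * 1103^1*1867^ ( - 1 )*5107^1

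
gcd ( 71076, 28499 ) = 1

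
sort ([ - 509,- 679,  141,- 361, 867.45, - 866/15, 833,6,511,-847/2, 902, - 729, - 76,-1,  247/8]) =[-729,- 679,-509,-847/2, - 361 ,-76, - 866/15, - 1, 6, 247/8, 141,511,833 , 867.45, 902]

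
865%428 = 9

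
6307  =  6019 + 288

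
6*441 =2646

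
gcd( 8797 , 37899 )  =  1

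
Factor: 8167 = 8167^1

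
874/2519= 874/2519 = 0.35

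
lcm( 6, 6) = 6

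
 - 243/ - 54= 4+1/2= 4.50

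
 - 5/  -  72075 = 1/14415 = 0.00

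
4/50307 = 4/50307 = 0.00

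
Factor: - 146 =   -  2^1 * 73^1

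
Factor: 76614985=5^1*15322997^1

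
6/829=6/829 = 0.01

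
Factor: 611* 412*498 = 125362536 = 2^3 * 3^1*13^1*47^1*83^1*103^1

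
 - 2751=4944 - 7695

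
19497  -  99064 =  - 79567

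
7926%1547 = 191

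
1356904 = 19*71416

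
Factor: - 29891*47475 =  -  3^2*5^2*71^1*211^1*421^1 = -1419075225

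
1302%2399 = 1302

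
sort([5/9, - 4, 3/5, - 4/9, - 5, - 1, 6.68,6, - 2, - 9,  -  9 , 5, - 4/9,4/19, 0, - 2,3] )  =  [-9, - 9, - 5, - 4,-2, - 2, - 1, - 4/9, - 4/9, 0  ,  4/19, 5/9,3/5,  3,  5 , 6, 6.68] 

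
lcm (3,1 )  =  3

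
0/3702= 0 =0.00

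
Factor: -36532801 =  - 19^1*37^1*157^1*331^1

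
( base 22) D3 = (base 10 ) 289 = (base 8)441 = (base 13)193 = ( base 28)a9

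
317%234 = 83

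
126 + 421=547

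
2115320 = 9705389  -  7590069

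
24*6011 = 144264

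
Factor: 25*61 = 5^2*61^1 = 1525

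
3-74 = -71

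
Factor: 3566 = 2^1 * 1783^1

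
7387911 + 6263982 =13651893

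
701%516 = 185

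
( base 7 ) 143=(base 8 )120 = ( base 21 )3h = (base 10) 80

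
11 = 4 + 7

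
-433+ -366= -799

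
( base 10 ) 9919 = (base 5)304134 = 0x26bf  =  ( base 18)1cb1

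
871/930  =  871/930 = 0.94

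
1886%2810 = 1886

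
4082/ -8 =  - 511 + 3/4 = -  510.25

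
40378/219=40378/219 = 184.37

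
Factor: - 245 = - 5^1*7^2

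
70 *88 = 6160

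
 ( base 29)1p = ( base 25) 24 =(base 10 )54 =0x36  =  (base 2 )110110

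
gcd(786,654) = 6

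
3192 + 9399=12591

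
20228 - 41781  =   - 21553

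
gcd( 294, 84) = 42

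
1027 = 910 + 117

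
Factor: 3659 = 3659^1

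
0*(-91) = 0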